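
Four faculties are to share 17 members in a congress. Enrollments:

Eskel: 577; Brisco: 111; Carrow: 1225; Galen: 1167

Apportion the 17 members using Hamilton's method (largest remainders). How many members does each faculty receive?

Eskel: 3, Brisco: 1, Carrow: 7, Galen: 6

The standard divisor is 3080/17 ≈ 181.176.
Standard quotas: Eskel 3.185, Brisco 0.613, Carrow 6.761, Galen 6.441.
Lower quotas: Eskel 3, Brisco 0, Carrow 6, Galen 6 (sum 15, leaving 2 seats).
Remainders in descending order: Carrow 0.761, Brisco 0.613, Galen 0.441, Eskel 0.185.
Largest remainders: Carrow, Brisco receive the extra seats.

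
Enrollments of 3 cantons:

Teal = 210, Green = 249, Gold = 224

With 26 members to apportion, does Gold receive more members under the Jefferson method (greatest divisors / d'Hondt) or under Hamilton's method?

Jefferson: Teal 8, Green 10, Gold 8.
Hamilton: Teal 8, Green 9, Gold 9.
Gold gets 8 under Jefferson and 9 under Hamilton.

Hamilton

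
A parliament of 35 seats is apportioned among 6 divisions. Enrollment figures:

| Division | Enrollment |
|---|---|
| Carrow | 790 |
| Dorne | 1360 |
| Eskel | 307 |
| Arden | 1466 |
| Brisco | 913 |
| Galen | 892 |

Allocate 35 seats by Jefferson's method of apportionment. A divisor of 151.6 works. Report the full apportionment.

Carrow: 5; Dorne: 8; Eskel: 2; Arden: 9; Brisco: 6; Galen: 5

With modified divisor 151.6: modified quotas Carrow 5.211, Dorne 8.971, Eskel 2.025, Arden 9.670, Brisco 6.022, Galen 5.884.
Rounding down: Carrow 5, Dorne 8, Eskel 2, Arden 9, Brisco 6, Galen 5 (total 35).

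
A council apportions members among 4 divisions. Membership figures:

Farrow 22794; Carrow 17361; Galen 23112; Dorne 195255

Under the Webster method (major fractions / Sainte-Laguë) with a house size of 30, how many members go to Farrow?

Standard divisor 258522/30 ≈ 8617.4; standard quotas: Farrow 2.645, Carrow 2.015, Galen 2.682, Dorne 22.658.
Rounding to the nearest integer gives 3, 2, 3, 23 = 31 seats, so the divisor must be adjusted.
With modified divisor 8900: modified quotas Farrow 2.561, Carrow 1.951, Galen 2.597, Dorne 21.939.
Rounding to the nearest integer: Farrow 3, Carrow 2, Galen 3, Dorne 22 (total 30).
Farrow receives 3.

3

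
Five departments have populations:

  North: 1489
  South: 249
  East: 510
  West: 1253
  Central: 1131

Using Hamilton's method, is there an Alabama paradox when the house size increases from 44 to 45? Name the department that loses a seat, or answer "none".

At 44 seats: North 14, South 2, East 5, West 12, Central 11.
At 45 seats: North 15, South 2, East 5, West 12, Central 11.
No department's allocation decreased.

none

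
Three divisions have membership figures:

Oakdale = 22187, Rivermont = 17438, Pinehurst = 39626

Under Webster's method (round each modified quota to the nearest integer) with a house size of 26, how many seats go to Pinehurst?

Standard divisor 79251/26 ≈ 3048.115; standard quotas: Oakdale 7.279, Rivermont 5.721, Pinehurst 13.000.
Rounding to the nearest integer gives Oakdale 7, Rivermont 6, Pinehurst 13 — total 26, matching the house size, so no adjustment is needed.
Pinehurst receives 13.

13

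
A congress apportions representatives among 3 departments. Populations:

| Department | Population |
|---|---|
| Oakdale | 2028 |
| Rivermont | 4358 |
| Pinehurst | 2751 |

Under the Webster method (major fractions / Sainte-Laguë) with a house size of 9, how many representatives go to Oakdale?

Standard divisor 9137/9 ≈ 1015.222; standard quotas: Oakdale 1.998, Rivermont 4.293, Pinehurst 2.710.
Rounding to the nearest integer gives Oakdale 2, Rivermont 4, Pinehurst 3 — total 9, matching the house size, so no adjustment is needed.
Oakdale receives 2.

2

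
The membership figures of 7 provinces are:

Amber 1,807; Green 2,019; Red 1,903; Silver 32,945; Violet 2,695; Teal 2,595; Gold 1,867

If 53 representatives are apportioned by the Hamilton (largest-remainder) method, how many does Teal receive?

Standard divisor: 45831 ÷ 53 ≈ 864.736.
Standard quotas: Amber 2.0897, Green 2.3348, Red 2.2007, Silver 38.0983, Violet 3.1166, Teal 3.0009, Gold 2.1590.
Lower quotas: Amber 2, Green 2, Red 2, Silver 38, Violet 3, Teal 3, Gold 2 (sum 52, leaving 1 seat).
Remainders in descending order: Green 0.3348, Red 0.2007, Gold 0.1590, Violet 0.1166, Silver 0.0983, Amber 0.0897, Teal 0.0009.
Largest remainder: Green receives the extra seat.
Teal receives 3.

3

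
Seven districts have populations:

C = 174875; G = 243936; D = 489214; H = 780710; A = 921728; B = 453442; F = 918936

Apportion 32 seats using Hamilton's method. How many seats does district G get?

2

Standard divisor: 3982841 ÷ 32 ≈ 124463.781.
Standard quotas: C 1.4050, G 1.9599, D 3.9306, H 6.2726, A 7.4056, B 3.6432, F 7.3832.
Lower quotas: C 1, G 1, D 3, H 6, A 7, B 3, F 7 (sum 28, leaving 4 seats).
Remainders in descending order: G 0.9599, D 0.9306, B 0.6432, A 0.4056, C 0.4050, F 0.3832, H 0.2726.
The surplus seats go to G, D, B, A.
G receives 2.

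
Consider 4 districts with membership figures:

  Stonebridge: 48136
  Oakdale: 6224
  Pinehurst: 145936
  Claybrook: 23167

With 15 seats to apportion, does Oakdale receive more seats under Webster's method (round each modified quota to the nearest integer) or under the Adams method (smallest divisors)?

Adams

Webster: Stonebridge 3, Oakdale 0, Pinehurst 10, Claybrook 2.
Adams: Stonebridge 3, Oakdale 1, Pinehurst 9, Claybrook 2.
Oakdale gets 0 under Webster and 1 under Adams.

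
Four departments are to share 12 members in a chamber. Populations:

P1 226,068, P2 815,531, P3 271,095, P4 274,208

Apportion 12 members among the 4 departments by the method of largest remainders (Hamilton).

P1=2, P2=6, P3=2, P4=2

Standard divisor: 1586902 ÷ 12 ≈ 132241.833.
Standard quotas: P1 1.7095, P2 6.1670, P3 2.0500, P4 2.0735.
Lower quotas: P1 1, P2 6, P3 2, P4 2 (sum 11, leaving 1 seat).
Remainders in descending order: P1 0.7095, P2 0.1670, P4 0.0735, P3 0.0500.
Largest remainder: P1 receives the extra seat.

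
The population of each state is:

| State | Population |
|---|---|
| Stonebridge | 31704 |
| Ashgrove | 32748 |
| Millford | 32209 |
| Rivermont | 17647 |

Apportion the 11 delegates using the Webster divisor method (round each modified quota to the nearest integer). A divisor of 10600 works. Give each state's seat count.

Stonebridge: 3; Ashgrove: 3; Millford: 3; Rivermont: 2

With modified divisor 10600: modified quotas Stonebridge 2.991, Ashgrove 3.089, Millford 3.039, Rivermont 1.665.
Rounding to the nearest integer: Stonebridge 3, Ashgrove 3, Millford 3, Rivermont 2 (total 11).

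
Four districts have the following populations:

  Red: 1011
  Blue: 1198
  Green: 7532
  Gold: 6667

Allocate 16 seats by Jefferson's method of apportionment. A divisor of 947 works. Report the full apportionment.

Red 1; Blue 1; Green 7; Gold 7

With modified divisor 947: modified quotas Red 1.068, Blue 1.265, Green 7.954, Gold 7.040.
Rounding down: Red 1, Blue 1, Green 7, Gold 7 (total 16).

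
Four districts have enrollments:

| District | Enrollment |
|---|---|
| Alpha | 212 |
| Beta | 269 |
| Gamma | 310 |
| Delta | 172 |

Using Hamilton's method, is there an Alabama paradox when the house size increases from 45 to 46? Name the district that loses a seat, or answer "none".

At 45 seats: Alpha 10, Beta 13, Gamma 14, Delta 8.
At 46 seats: Alpha 10, Beta 13, Gamma 15, Delta 8.
No district's allocation decreased.

none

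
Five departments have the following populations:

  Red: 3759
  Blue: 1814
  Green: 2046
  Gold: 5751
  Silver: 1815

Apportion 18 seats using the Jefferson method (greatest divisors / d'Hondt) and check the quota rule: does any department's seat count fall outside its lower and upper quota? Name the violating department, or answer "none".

Standard quotas: Red 4.456, Blue 2.150, Green 2.425, Gold 6.817, Silver 2.151.
Jefferson allocation: Red 5, Blue 2, Green 2, Gold 7, Silver 2.
Every allocation lies between the lower and upper quota.

none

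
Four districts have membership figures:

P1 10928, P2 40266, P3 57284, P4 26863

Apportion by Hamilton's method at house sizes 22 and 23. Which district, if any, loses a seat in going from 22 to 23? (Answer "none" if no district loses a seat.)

none

At 22 seats: P1 2, P2 7, P3 9, P4 4.
At 23 seats: P1 2, P2 7, P3 10, P4 4.
No district's allocation decreased.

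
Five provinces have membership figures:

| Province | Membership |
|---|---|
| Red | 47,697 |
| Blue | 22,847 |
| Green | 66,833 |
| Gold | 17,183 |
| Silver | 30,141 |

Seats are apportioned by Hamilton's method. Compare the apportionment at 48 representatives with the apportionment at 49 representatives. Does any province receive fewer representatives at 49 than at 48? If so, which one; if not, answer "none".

At 48 seats: Red 12, Blue 6, Green 17, Gold 5, Silver 8.
At 49 seats: Red 13, Blue 6, Green 18, Gold 4, Silver 8.
Gold drops from 5 to 4.

Gold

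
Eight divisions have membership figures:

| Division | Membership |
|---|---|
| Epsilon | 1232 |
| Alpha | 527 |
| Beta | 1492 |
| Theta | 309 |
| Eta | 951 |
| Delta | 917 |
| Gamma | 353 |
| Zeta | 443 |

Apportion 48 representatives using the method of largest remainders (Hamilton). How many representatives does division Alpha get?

4

Total 6224; standard divisor 6224/48 ≈ 129.667.
Standard quotas: Epsilon 9.501, Alpha 4.064, Beta 11.506, Theta 2.383, Eta 7.334, Delta 7.072, Gamma 2.722, Zeta 3.416.
Lower quotas: Epsilon 9, Alpha 4, Beta 11, Theta 2, Eta 7, Delta 7, Gamma 2, Zeta 3 (sum 45, leaving 3 seats).
Remainders in descending order: Gamma 0.722, Beta 0.506, Epsilon 0.501, Zeta 0.416, Theta 0.383, Eta 0.334, Delta 0.072, Alpha 0.064.
The surplus seats go to Gamma, Beta, Epsilon.
Alpha receives 4.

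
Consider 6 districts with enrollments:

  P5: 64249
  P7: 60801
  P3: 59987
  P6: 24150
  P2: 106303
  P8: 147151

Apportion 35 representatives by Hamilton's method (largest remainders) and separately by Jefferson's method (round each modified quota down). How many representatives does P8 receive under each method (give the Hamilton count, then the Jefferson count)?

11 and 12

Hamilton: P5 5, P7 5, P3 4, P6 2, P2 8, P8 11.
Jefferson: P5 5, P7 5, P3 4, P6 1, P2 8, P8 12.
P8 gets 11 under Hamilton and 12 under Jefferson.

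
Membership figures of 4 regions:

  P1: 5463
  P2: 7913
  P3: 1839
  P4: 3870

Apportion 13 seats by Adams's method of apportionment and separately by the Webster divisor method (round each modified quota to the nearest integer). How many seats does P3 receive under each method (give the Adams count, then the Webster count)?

2 and 1

Adams: P1 3, P2 5, P3 2, P4 3.
Webster: P1 4, P2 5, P3 1, P4 3.
P3 gets 2 under Adams and 1 under Webster.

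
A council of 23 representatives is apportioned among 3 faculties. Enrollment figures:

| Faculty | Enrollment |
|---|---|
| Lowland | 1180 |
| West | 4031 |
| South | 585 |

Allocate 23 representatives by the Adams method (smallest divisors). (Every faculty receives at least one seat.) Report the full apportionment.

Lowland=5, West=15, South=3

Standard divisor 5796/23 ≈ 252; standard quotas: Lowland 4.683, West 15.996, South 2.321.
Rounding up gives 5, 16, 3 = 24 seats, so the divisor must be adjusted.
With modified divisor 280: modified quotas Lowland 4.214, West 14.396, South 2.089.
Rounding up: Lowland 5, West 15, South 3 (total 23).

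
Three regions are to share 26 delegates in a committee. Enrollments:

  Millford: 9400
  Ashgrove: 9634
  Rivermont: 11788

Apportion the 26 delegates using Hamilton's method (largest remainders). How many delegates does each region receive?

Millford: 8, Ashgrove: 8, Rivermont: 10

Total 30822; standard divisor 30822/26 ≈ 1185.462.
Standard quotas: Millford 7.9294, Ashgrove 8.1268, Rivermont 9.9438.
Lower quotas: Millford 7, Ashgrove 8, Rivermont 9 (sum 24, leaving 2 seats).
Remainders in descending order: Rivermont 0.9438, Millford 0.9294, Ashgrove 0.1268.
Largest remainders: Rivermont, Millford receive the extra seats.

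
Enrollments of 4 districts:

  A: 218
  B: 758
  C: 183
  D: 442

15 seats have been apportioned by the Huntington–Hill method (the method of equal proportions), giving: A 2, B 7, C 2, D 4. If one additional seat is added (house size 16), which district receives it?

B

Priority for the next seat is population ÷ (√(s·(s+1))).
Priorities: A 88.998, B 101.292, C 74.709, D 98.834.
Highest priority: B.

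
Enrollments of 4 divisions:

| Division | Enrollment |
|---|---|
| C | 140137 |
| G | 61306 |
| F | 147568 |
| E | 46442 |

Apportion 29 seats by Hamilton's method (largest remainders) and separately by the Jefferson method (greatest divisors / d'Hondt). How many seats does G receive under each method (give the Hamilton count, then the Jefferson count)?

5 and 4

Hamilton: C 10, G 5, F 11, E 3.
Jefferson: C 11, G 4, F 11, E 3.
G gets 5 under Hamilton and 4 under Jefferson.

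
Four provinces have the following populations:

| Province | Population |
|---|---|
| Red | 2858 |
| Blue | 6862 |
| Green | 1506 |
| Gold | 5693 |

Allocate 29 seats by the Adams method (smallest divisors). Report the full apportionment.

Red 5, Blue 11, Green 3, Gold 10

Standard divisor 16919/29 ≈ 583.414; standard quotas: Red 4.899, Blue 11.762, Green 2.581, Gold 9.758.
Rounding up gives 5, 12, 3, 10 = 30 seats, so the divisor must be adjusted.
With modified divisor 630: modified quotas Red 4.537, Blue 10.892, Green 2.390, Gold 9.037.
Rounding up: Red 5, Blue 11, Green 3, Gold 10 (total 29).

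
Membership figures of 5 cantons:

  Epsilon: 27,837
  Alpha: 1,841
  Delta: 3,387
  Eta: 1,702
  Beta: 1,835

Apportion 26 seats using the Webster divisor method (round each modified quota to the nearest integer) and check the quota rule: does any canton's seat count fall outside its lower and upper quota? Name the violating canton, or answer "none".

Standard quotas: Epsilon 19.774, Alpha 1.308, Delta 2.406, Eta 1.209, Beta 1.303.
Webster allocation: Epsilon 21, Alpha 1, Delta 2, Eta 1, Beta 1.
Epsilon has quota 19.774 (lower 19, upper 20) but receives 21 — outside the quota interval.

Epsilon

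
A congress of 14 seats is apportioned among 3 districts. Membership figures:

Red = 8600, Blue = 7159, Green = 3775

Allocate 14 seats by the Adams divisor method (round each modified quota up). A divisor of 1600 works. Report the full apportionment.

With modified divisor 1600: modified quotas Red 5.375, Blue 4.474, Green 2.359.
Rounding up: Red 6, Blue 5, Green 3 (total 14).

Red 6, Blue 5, Green 3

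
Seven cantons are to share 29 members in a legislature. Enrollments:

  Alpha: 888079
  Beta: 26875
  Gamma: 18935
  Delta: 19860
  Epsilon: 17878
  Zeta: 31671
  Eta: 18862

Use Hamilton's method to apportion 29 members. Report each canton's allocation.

Alpha=25, Beta=1, Gamma=1, Delta=1, Epsilon=0, Zeta=1, Eta=0

Total 1022160; standard divisor 1022160/29 ≈ 35246.897.
Standard quotas: Alpha 25.1959, Beta 0.7625, Gamma 0.5372, Delta 0.5635, Epsilon 0.5072, Zeta 0.8985, Eta 0.5351.
Lower quotas: Alpha 25, Beta 0, Gamma 0, Delta 0, Epsilon 0, Zeta 0, Eta 0 (sum 25, leaving 4 seats).
Remainders in descending order: Zeta 0.8985, Beta 0.7625, Delta 0.5635, Gamma 0.5372, Eta 0.5351, Epsilon 0.5072, Alpha 0.1959.
The surplus seats go to Zeta, Beta, Delta, Gamma.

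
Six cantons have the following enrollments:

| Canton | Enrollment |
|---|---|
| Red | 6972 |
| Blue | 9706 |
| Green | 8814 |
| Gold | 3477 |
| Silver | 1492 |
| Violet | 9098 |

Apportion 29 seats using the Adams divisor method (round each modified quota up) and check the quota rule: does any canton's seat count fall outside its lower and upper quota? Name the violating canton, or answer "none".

Standard quotas: Red 5.111, Blue 7.115, Green 6.461, Gold 2.549, Silver 1.094, Violet 6.670.
Adams allocation: Red 5, Blue 7, Green 6, Gold 3, Silver 1, Violet 7.
Every allocation lies between the lower and upper quota.

none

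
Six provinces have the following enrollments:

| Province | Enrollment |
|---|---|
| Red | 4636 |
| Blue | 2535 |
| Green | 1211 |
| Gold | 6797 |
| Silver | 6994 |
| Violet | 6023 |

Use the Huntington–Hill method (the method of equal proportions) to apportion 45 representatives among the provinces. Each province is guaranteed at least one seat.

Red 7, Blue 4, Green 2, Gold 11, Silver 11, Violet 10

With divisor 627: modified quotas Red 7.394, Blue 4.043, Green 1.931, Gold 10.841, Silver 11.155, Violet 9.606.
Geometric-mean thresholds: Red √(7·8)=7.483, Blue √(4·5)=4.472, Green √(1·2)=1.414, Gold √(10·11)=10.488, Silver √(11·12)=11.489, Violet √(9·10)=9.487.
Each quota rounded against its threshold gives Red 7, Blue 4, Green 2, Gold 11, Silver 11, Violet 10 (total 45).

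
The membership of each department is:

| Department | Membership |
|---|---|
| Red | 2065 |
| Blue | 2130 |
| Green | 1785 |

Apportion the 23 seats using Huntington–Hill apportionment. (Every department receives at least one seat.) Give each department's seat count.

Red 8; Blue 8; Green 7

With divisor 263: modified quotas Red 7.852, Blue 8.099, Green 6.787.
Geometric-mean thresholds: Red √(7·8)=7.483, Blue √(8·9)=8.485, Green √(6·7)=6.481.
Each quota rounded against its threshold gives Red 8, Blue 8, Green 7 (total 23).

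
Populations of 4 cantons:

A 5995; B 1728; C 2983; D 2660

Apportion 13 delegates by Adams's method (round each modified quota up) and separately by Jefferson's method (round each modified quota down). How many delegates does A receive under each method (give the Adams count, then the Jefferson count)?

5 and 6

Adams: A 5, B 2, C 3, D 3.
Jefferson: A 6, B 1, C 3, D 3.
A gets 5 under Adams and 6 under Jefferson.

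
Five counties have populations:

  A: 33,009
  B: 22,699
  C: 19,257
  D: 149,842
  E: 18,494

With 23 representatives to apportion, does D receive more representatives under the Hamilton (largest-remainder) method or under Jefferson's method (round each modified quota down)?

Hamilton: A 3, B 2, C 2, D 14, E 2.
Jefferson: A 3, B 2, C 2, D 15, E 1.
D gets 14 under Hamilton and 15 under Jefferson.

Jefferson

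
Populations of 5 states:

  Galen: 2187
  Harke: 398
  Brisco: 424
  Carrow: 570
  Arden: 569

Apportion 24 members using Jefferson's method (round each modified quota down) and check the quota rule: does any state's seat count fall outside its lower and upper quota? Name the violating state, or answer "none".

Standard quotas: Galen 12.654, Harke 2.303, Brisco 2.453, Carrow 3.298, Arden 3.292.
Jefferson allocation: Galen 14, Harke 2, Brisco 2, Carrow 3, Arden 3.
Galen has quota 12.654 (lower 12, upper 13) but receives 14 — outside the quota interval.

Galen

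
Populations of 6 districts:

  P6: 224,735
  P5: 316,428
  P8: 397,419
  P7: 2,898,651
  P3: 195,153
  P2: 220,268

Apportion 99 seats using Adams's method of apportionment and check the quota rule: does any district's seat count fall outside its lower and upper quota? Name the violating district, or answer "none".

Standard quotas: P6 5.232, P5 7.366, P8 9.252, P7 67.479, P3 4.543, P2 5.128.
Adams allocation: P6 6, P5 8, P8 9, P7 66, P3 5, P2 5.
P7 has quota 67.479 (lower 67, upper 68) but receives 66 — outside the quota interval.

P7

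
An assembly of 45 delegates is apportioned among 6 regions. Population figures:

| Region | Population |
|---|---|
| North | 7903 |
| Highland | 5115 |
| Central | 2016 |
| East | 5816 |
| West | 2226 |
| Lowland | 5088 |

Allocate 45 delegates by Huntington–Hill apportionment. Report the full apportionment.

North 13, Highland 8, Central 3, East 9, West 4, Lowland 8

With divisor 623: modified quotas North 12.685, Highland 8.210, Central 3.236, East 9.335, West 3.573, Lowland 8.167.
Geometric-mean thresholds: North √(12·13)=12.490, Highland √(8·9)=8.485, Central √(3·4)=3.464, East √(9·10)=9.487, West √(3·4)=3.464, Lowland √(8·9)=8.485.
Each quota rounded against its threshold gives North 13, Highland 8, Central 3, East 9, West 4, Lowland 8 (total 45).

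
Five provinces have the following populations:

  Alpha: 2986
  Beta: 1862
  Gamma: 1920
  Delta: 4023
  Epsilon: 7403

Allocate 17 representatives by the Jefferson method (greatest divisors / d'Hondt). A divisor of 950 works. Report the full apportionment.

Alpha=3, Beta=1, Gamma=2, Delta=4, Epsilon=7

With modified divisor 950: modified quotas Alpha 3.143, Beta 1.960, Gamma 2.021, Delta 4.235, Epsilon 7.793.
Rounding down: Alpha 3, Beta 1, Gamma 2, Delta 4, Epsilon 7 (total 17).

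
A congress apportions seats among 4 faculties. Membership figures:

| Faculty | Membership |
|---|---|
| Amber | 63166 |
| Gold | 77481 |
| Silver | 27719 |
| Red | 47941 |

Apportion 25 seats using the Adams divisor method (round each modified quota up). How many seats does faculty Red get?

6

Standard divisor 216307/25 ≈ 8652.28; standard quotas: Amber 7.301, Gold 8.955, Silver 3.204, Red 5.541.
Rounding up gives 8, 9, 4, 6 = 27 seats, so the divisor must be adjusted.
With modified divisor 9400: modified quotas Amber 6.720, Gold 8.243, Silver 2.949, Red 5.100.
Rounding up: Amber 7, Gold 9, Silver 3, Red 6 (total 25).
Red receives 6.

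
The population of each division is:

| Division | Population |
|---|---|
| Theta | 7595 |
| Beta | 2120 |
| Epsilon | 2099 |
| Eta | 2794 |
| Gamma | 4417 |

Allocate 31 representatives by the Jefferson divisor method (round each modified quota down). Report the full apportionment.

Theta: 13; Beta: 3; Epsilon: 3; Eta: 5; Gamma: 7

Standard divisor 19025/31 ≈ 613.71; standard quotas: Theta 12.376, Beta 3.454, Epsilon 3.420, Eta 4.553, Gamma 7.197.
Rounding down gives 12, 3, 3, 4, 7 = 29 seats, so the divisor must be adjusted.
With modified divisor 555: modified quotas Theta 13.685, Beta 3.820, Epsilon 3.782, Eta 5.034, Gamma 7.959.
Rounding down: Theta 13, Beta 3, Epsilon 3, Eta 5, Gamma 7 (total 31).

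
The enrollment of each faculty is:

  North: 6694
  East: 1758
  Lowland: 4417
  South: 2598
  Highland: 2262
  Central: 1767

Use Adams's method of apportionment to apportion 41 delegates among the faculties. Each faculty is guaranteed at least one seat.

Standard divisor 19496/41 ≈ 475.512; standard quotas: North 14.077, East 3.697, Lowland 9.289, South 5.464, Highland 4.757, Central 3.716.
Rounding up gives 15, 4, 10, 6, 5, 4 = 44 seats, so the divisor must be adjusted.
With modified divisor 517: modified quotas North 12.948, East 3.400, Lowland 8.544, South 5.025, Highland 4.375, Central 3.418.
Rounding up: North 13, East 4, Lowland 9, South 6, Highland 5, Central 4 (total 41).

North 13, East 4, Lowland 9, South 6, Highland 5, Central 4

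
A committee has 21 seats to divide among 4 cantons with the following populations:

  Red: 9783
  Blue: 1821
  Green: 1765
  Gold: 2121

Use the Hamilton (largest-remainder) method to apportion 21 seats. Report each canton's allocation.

Standard divisor: 15490 ÷ 21 ≈ 737.619.
Standard quotas: Red 13.2629, Blue 2.4688, Green 2.3928, Gold 2.8755.
Lower quotas: Red 13, Blue 2, Green 2, Gold 2 (sum 19, leaving 2 seats).
Remainders in descending order: Gold 0.8755, Blue 0.4688, Green 0.3928, Red 0.2629.
Largest remainders: Gold, Blue receive the extra seats.

Red: 13; Blue: 3; Green: 2; Gold: 3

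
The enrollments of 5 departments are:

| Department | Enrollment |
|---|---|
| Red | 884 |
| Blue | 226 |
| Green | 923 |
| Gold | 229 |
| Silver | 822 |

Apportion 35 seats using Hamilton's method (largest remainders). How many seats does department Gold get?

3

Standard divisor: 3084 ÷ 35 ≈ 88.114.
Standard quotas: Red 10.032, Blue 2.565, Green 10.475, Gold 2.599, Silver 9.329.
Lower quotas: Red 10, Blue 2, Green 10, Gold 2, Silver 9 (sum 33, leaving 2 seats).
Remainders in descending order: Gold 0.599, Blue 0.565, Green 0.475, Silver 0.329, Red 0.032.
Largest remainders: Gold, Blue receive the extra seats.
Gold receives 3.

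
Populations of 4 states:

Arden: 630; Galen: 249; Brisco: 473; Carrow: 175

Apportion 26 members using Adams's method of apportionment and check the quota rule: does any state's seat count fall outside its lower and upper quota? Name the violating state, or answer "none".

none

Standard quotas: Arden 10.727, Galen 4.240, Brisco 8.054, Carrow 2.980.
Adams allocation: Arden 11, Galen 4, Brisco 8, Carrow 3.
Every allocation lies between the lower and upper quota.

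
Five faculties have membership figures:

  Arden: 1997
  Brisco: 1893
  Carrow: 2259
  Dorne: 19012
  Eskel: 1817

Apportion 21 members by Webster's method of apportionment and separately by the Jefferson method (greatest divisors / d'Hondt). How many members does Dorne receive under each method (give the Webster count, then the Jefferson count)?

Webster: Arden 2, Brisco 1, Carrow 2, Dorne 15, Eskel 1.
Jefferson: Arden 1, Brisco 1, Carrow 2, Dorne 16, Eskel 1.
Dorne gets 15 under Webster and 16 under Jefferson.

15 and 16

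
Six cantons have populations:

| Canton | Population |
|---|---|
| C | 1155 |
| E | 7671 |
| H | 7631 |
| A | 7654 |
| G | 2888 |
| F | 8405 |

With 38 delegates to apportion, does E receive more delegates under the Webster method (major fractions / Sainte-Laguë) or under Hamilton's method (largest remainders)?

Webster

Webster: C 1, E 9, H 8, A 8, G 3, F 9.
Hamilton: C 2, E 8, H 8, A 8, G 3, F 9.
E gets 9 under Webster and 8 under Hamilton.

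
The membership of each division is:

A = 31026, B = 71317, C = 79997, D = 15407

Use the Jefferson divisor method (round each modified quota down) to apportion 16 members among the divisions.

A 2; B 6; C 7; D 1

Standard divisor 197747/16 ≈ 12359.188; standard quotas: A 2.510, B 5.770, C 6.473, D 1.247.
Rounding down gives 2, 5, 6, 1 = 14 seats, so the divisor must be adjusted.
With modified divisor 10900: modified quotas A 2.846, B 6.543, C 7.339, D 1.413.
Rounding down: A 2, B 6, C 7, D 1 (total 16).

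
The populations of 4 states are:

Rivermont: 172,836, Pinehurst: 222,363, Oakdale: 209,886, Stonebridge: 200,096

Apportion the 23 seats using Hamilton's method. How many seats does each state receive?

Rivermont=5, Pinehurst=6, Oakdale=6, Stonebridge=6

Total 805181; standard divisor 805181/23 ≈ 35007.87.
Standard quotas: Rivermont 4.9371, Pinehurst 6.3518, Oakdale 5.9954, Stonebridge 5.7157.
Lower quotas: Rivermont 4, Pinehurst 6, Oakdale 5, Stonebridge 5 (sum 20, leaving 3 seats).
Remainders in descending order: Oakdale 0.9954, Rivermont 0.9371, Stonebridge 0.7157, Pinehurst 0.3518.
The surplus seats go to Oakdale, Rivermont, Stonebridge.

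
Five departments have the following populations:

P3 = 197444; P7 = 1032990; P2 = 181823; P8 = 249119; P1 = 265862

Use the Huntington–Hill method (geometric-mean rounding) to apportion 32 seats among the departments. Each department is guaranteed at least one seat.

With divisor 59250: modified quotas P3 3.332, P7 17.434, P2 3.069, P8 4.205, P1 4.487.
Geometric-mean thresholds: P3 √(3·4)=3.464, P7 √(17·18)=17.493, P2 √(3·4)=3.464, P8 √(4·5)=4.472, P1 √(4·5)=4.472.
Each quota rounded against its threshold gives P3 3, P7 17, P2 3, P8 4, P1 5 (total 32).

P3 3; P7 17; P2 3; P8 4; P1 5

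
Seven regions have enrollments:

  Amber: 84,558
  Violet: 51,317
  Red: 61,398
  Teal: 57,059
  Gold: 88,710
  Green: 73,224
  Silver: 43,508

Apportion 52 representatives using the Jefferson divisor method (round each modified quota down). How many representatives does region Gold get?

Standard divisor 459774/52 ≈ 8841.808; standard quotas: Amber 9.563, Violet 5.804, Red 6.944, Teal 6.453, Gold 10.033, Green 8.282, Silver 4.921.
Rounding down gives 9, 5, 6, 6, 10, 8, 4 = 48 seats, so the divisor must be adjusted.
With modified divisor 8300: modified quotas Amber 10.188, Violet 6.183, Red 7.397, Teal 6.875, Gold 10.688, Green 8.822, Silver 5.242.
Rounding down: Amber 10, Violet 6, Red 7, Teal 6, Gold 10, Green 8, Silver 5 (total 52).
Gold receives 10.

10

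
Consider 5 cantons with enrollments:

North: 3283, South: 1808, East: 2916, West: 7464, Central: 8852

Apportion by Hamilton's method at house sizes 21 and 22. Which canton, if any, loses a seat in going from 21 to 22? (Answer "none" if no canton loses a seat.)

At 21 seats: North 3, South 2, East 2, West 6, Central 8.
At 22 seats: North 3, South 1, East 3, West 7, Central 8.
South drops from 2 to 1.

South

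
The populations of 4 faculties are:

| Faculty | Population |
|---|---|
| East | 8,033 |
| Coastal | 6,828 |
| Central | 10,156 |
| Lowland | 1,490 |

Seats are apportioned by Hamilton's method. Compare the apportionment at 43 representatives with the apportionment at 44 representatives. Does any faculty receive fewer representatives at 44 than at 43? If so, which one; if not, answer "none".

none

At 43 seats: East 13, Coastal 11, Central 17, Lowland 2.
At 44 seats: East 13, Coastal 11, Central 17, Lowland 3.
No faculty's allocation decreased.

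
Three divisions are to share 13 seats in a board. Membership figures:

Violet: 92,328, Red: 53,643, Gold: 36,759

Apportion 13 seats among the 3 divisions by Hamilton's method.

Violet: 6; Red: 4; Gold: 3

Standard divisor: 182730 ÷ 13 ≈ 14056.154.
Standard quotas: Violet 6.5685, Red 3.8163, Gold 2.6152.
Lower quotas: Violet 6, Red 3, Gold 2 (sum 11, leaving 2 seats).
Remainders in descending order: Red 0.8163, Gold 0.6152, Violet 0.5685.
Largest remainders: Red, Gold receive the extra seats.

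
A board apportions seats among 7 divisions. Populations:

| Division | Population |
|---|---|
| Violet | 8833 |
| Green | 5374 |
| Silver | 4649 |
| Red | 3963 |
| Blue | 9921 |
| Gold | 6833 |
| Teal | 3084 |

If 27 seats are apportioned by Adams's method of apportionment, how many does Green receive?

Standard divisor 42657/27 ≈ 1579.889; standard quotas: Violet 5.591, Green 3.402, Silver 2.943, Red 2.508, Blue 6.280, Gold 4.325, Teal 1.952.
Rounding up gives 6, 4, 3, 3, 7, 5, 2 = 30 seats, so the divisor must be adjusted.
With modified divisor 1779: modified quotas Violet 4.965, Green 3.021, Silver 2.613, Red 2.228, Blue 5.577, Gold 3.841, Teal 1.734.
Rounding up: Violet 5, Green 4, Silver 3, Red 3, Blue 6, Gold 4, Teal 2 (total 27).
Green receives 4.

4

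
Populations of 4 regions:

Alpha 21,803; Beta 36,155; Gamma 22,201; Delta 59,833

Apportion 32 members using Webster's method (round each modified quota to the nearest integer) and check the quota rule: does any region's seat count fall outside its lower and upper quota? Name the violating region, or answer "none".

Standard quotas: Alpha 4.984, Beta 8.264, Gamma 5.075, Delta 13.677.
Webster allocation: Alpha 5, Beta 8, Gamma 5, Delta 14.
Every allocation lies between the lower and upper quota.

none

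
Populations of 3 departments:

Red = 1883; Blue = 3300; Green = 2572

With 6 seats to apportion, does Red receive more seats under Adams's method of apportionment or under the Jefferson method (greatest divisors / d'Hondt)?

Adams: Red 2, Blue 2, Green 2.
Jefferson: Red 1, Blue 3, Green 2.
Red gets 2 under Adams and 1 under Jefferson.

Adams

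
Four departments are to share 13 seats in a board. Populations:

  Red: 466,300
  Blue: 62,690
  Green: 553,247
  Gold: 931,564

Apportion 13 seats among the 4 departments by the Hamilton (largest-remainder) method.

Red 3, Blue 0, Green 4, Gold 6

Standard divisor: 2013801 ÷ 13 ≈ 154907.769.
Standard quotas: Red 3.0102, Blue 0.4047, Green 3.5715, Gold 6.0137.
Lower quotas: Red 3, Blue 0, Green 3, Gold 6 (sum 12, leaving 1 seat).
Remainders in descending order: Green 0.5715, Blue 0.4047, Gold 0.0137, Red 0.0102.
The surplus seat goes to Green.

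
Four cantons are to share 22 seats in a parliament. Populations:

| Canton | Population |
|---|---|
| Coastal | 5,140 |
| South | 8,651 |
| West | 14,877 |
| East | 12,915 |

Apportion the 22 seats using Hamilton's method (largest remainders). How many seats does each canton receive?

Coastal 3; South 4; West 8; East 7

Total 41583; standard divisor 41583/22 ≈ 1890.136.
Standard quotas: Coastal 2.7194, South 4.5769, West 7.8709, East 6.8328.
Lower quotas: Coastal 2, South 4, West 7, East 6 (sum 19, leaving 3 seats).
Remainders in descending order: West 0.8709, East 0.8328, Coastal 0.7194, South 0.5769.
The surplus seats go to West, East, Coastal.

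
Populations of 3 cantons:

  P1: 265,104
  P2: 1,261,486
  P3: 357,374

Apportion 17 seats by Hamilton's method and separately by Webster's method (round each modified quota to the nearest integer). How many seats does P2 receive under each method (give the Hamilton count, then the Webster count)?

11 and 12

Hamilton: P1 3, P2 11, P3 3.
Webster: P1 2, P2 12, P3 3.
P2 gets 11 under Hamilton and 12 under Webster.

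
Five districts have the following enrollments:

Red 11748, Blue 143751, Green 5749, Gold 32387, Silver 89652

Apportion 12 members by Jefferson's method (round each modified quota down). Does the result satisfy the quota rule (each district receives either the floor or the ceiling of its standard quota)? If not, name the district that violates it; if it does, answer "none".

none

Standard quotas: Red 0.498, Blue 6.089, Green 0.244, Gold 1.372, Silver 3.798.
Jefferson allocation: Red 0, Blue 7, Green 0, Gold 1, Silver 4.
Every allocation lies between the lower and upper quota.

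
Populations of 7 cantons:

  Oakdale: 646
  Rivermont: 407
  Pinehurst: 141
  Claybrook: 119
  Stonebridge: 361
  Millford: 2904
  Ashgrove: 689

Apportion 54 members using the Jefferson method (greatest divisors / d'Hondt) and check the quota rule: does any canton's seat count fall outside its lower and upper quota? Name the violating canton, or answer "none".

Millford

Standard quotas: Oakdale 6.623, Rivermont 4.173, Pinehurst 1.446, Claybrook 1.220, Stonebridge 3.701, Millford 29.773, Ashgrove 7.064.
Jefferson allocation: Oakdale 7, Rivermont 4, Pinehurst 1, Claybrook 1, Stonebridge 3, Millford 31, Ashgrove 7.
Millford has quota 29.773 (lower 29, upper 30) but receives 31 — outside the quota interval.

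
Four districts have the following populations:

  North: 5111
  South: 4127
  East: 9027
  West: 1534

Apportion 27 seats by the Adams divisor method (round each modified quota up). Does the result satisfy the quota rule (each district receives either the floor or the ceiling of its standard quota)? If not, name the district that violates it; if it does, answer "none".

none

Standard quotas: North 6.970, South 5.628, East 12.310, West 2.092.
Adams allocation: North 7, South 6, East 12, West 2.
Every allocation lies between the lower and upper quota.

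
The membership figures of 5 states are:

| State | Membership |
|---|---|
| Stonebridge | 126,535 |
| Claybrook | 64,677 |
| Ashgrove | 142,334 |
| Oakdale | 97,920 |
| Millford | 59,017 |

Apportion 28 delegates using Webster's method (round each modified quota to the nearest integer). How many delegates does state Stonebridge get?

7

Standard divisor 490483/28 ≈ 17517.25; standard quotas: Stonebridge 7.223, Claybrook 3.692, Ashgrove 8.125, Oakdale 5.590, Millford 3.369.
Rounding to the nearest integer gives Stonebridge 7, Claybrook 4, Ashgrove 8, Oakdale 6, Millford 3 — total 28, matching the house size, so no adjustment is needed.
Stonebridge receives 7.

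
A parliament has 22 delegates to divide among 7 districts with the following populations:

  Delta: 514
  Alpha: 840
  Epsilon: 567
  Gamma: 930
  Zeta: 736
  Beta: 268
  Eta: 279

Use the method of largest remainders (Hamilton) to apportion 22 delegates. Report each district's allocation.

Delta 3, Alpha 4, Epsilon 3, Gamma 5, Zeta 4, Beta 1, Eta 2

Standard divisor: 4134 ÷ 22 ≈ 187.909.
Standard quotas: Delta 2.735, Alpha 4.470, Epsilon 3.017, Gamma 4.949, Zeta 3.917, Beta 1.426, Eta 1.485.
Lower quotas: Delta 2, Alpha 4, Epsilon 3, Gamma 4, Zeta 3, Beta 1, Eta 1 (sum 18, leaving 4 seats).
Remainders in descending order: Gamma 0.949, Zeta 0.917, Delta 0.735, Eta 0.485, Alpha 0.470, Beta 0.426, Epsilon 0.017.
The surplus seats go to Gamma, Zeta, Delta, Eta.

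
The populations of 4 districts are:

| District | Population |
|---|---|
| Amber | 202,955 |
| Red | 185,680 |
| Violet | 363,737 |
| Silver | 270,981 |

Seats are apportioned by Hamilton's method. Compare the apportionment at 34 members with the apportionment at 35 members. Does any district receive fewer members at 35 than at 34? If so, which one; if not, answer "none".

At 34 seats: Amber 7, Red 6, Violet 12, Silver 9.
At 35 seats: Amber 7, Red 6, Violet 13, Silver 9.
No district's allocation decreased.

none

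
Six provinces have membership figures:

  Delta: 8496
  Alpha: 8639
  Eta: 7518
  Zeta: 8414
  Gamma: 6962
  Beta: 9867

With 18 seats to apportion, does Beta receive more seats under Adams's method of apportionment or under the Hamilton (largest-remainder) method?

Hamilton

Adams: Delta 3, Alpha 3, Eta 3, Zeta 3, Gamma 3, Beta 3.
Hamilton: Delta 3, Alpha 3, Eta 3, Zeta 3, Gamma 2, Beta 4.
Beta gets 3 under Adams and 4 under Hamilton.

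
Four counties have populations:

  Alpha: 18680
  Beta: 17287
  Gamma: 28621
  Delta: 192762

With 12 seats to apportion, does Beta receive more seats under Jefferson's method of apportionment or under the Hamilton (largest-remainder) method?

Hamilton

Jefferson: Alpha 1, Beta 0, Gamma 1, Delta 10.
Hamilton: Alpha 1, Beta 1, Gamma 1, Delta 9.
Beta gets 0 under Jefferson and 1 under Hamilton.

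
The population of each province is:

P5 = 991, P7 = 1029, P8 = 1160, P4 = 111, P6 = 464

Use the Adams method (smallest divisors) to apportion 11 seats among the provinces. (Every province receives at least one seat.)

Standard divisor 3755/11 ≈ 341.364; standard quotas: P5 2.903, P7 3.014, P8 3.398, P4 0.325, P6 1.359.
Rounding up gives 3, 4, 4, 1, 2 = 14 seats, so the divisor must be adjusted.
With modified divisor 480: modified quotas P5 2.065, P7 2.144, P8 2.417, P4 0.231, P6 0.967.
Rounding up: P5 3, P7 3, P8 3, P4 1, P6 1 (total 11).

P5: 3; P7: 3; P8: 3; P4: 1; P6: 1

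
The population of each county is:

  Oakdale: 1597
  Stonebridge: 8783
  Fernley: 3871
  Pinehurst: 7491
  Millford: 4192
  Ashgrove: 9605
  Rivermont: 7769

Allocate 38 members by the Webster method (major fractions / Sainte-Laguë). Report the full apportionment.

Oakdale 1, Stonebridge 8, Fernley 3, Pinehurst 7, Millford 4, Ashgrove 8, Rivermont 7

Standard divisor 43308/38 ≈ 1139.684; standard quotas: Oakdale 1.401, Stonebridge 7.707, Fernley 3.397, Pinehurst 6.573, Millford 3.678, Ashgrove 8.428, Rivermont 6.817.
Rounding to the nearest integer gives Oakdale 1, Stonebridge 8, Fernley 3, Pinehurst 7, Millford 4, Ashgrove 8, Rivermont 7 — total 38, matching the house size, so no adjustment is needed.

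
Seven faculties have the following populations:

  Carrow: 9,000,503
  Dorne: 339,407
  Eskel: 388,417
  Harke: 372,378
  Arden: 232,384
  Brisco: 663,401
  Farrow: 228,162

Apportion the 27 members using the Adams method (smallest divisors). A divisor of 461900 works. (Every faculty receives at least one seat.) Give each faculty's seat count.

With modified divisor 461900: modified quotas Carrow 19.486, Dorne 0.735, Eskel 0.841, Harke 0.806, Arden 0.503, Brisco 1.436, Farrow 0.494.
Rounding up: Carrow 20, Dorne 1, Eskel 1, Harke 1, Arden 1, Brisco 2, Farrow 1 (total 27).

Carrow 20, Dorne 1, Eskel 1, Harke 1, Arden 1, Brisco 2, Farrow 1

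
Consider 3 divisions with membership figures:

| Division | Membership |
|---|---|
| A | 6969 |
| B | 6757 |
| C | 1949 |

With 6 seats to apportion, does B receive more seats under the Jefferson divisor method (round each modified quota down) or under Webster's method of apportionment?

Jefferson

Jefferson: A 3, B 3, C 0.
Webster: A 3, B 2, C 1.
B gets 3 under Jefferson and 2 under Webster.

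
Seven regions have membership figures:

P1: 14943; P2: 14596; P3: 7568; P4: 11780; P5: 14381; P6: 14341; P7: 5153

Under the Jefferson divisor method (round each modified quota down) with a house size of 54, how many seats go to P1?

Standard divisor 82762/54 ≈ 1532.63; standard quotas: P1 9.750, P2 9.524, P3 4.938, P4 7.686, P5 9.383, P6 9.357, P7 3.362.
Rounding down gives 9, 9, 4, 7, 9, 9, 3 = 50 seats, so the divisor must be adjusted.
With modified divisor 1450: modified quotas P1 10.306, P2 10.066, P3 5.219, P4 8.124, P5 9.918, P6 9.890, P7 3.554.
Rounding down: P1 10, P2 10, P3 5, P4 8, P5 9, P6 9, P7 3 (total 54).
P1 receives 10.

10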